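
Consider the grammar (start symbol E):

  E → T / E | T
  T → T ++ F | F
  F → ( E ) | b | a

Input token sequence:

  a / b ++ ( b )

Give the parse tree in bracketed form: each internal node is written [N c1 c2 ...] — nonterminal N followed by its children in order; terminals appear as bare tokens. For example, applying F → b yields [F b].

E
T / E
F / E
a / E
a / T
a / T ++ F
a / F ++ F
a / b ++ F
a / b ++ ( E )
a / b ++ ( T )
a / b ++ ( F )
a / b ++ ( b )

[E [T [F a]] / [E [T [T [F b]] ++ [F ( [E [T [F b]]] )]]]]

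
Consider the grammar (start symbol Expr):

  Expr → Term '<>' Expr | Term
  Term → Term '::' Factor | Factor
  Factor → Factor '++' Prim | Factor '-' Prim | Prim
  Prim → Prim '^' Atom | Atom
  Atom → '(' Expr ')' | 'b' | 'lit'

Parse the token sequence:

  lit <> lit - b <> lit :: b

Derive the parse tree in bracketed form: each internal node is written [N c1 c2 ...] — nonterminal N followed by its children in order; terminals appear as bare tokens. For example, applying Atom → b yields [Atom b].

Expr
Term <> Expr
Factor <> Expr
Prim <> Expr
Atom <> Expr
lit <> Expr
lit <> Term <> Expr
lit <> Factor <> Expr
lit <> Factor - Prim <> Expr
lit <> Prim - Prim <> Expr
lit <> Atom - Prim <> Expr
lit <> lit - Prim <> Expr
lit <> lit - Atom <> Expr
lit <> lit - b <> Expr
lit <> lit - b <> Term
lit <> lit - b <> Term :: Factor
lit <> lit - b <> Factor :: Factor
lit <> lit - b <> Prim :: Factor
lit <> lit - b <> Atom :: Factor
lit <> lit - b <> lit :: Factor
lit <> lit - b <> lit :: Prim
lit <> lit - b <> lit :: Atom
lit <> lit - b <> lit :: b

[Expr [Term [Factor [Prim [Atom lit]]]] <> [Expr [Term [Factor [Factor [Prim [Atom lit]]] - [Prim [Atom b]]]] <> [Expr [Term [Term [Factor [Prim [Atom lit]]]] :: [Factor [Prim [Atom b]]]]]]]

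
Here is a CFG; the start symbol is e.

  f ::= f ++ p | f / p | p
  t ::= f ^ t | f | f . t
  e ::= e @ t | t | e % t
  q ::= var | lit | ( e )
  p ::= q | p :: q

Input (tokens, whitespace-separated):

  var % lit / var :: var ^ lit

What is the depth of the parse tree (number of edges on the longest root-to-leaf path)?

[e [e [t [f [p [q var]]]]] % [t [f [f [p [q lit]]] / [p [p [q var]] :: [q var]]] ^ [t [f [p [q lit]]]]]]

6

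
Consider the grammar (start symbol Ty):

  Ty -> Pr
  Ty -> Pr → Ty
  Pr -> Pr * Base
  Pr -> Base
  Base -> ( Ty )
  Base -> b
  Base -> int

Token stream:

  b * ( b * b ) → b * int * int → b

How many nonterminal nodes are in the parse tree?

20

[Ty [Pr [Pr [Base b]] * [Base ( [Ty [Pr [Pr [Base b]] * [Base b]]] )]] → [Ty [Pr [Pr [Pr [Base b]] * [Base int]] * [Base int]] → [Ty [Pr [Base b]]]]]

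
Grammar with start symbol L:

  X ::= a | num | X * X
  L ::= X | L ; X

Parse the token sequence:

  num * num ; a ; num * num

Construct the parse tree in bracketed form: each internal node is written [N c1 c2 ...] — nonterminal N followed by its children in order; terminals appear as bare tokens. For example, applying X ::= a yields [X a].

[L [L [L [X [X num] * [X num]]] ; [X a]] ; [X [X num] * [X num]]]

L
L ; X
L ; X ; X
X ; X ; X
X * X ; X ; X
num * X ; X ; X
num * num ; X ; X
num * num ; a ; X
num * num ; a ; X * X
num * num ; a ; num * X
num * num ; a ; num * num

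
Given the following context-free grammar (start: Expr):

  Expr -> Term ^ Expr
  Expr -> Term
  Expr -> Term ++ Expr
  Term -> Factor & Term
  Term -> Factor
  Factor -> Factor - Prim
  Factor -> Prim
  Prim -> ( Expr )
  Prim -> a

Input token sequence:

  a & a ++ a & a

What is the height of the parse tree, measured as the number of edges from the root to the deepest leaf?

6

[Expr [Term [Factor [Prim a]] & [Term [Factor [Prim a]]]] ++ [Expr [Term [Factor [Prim a]] & [Term [Factor [Prim a]]]]]]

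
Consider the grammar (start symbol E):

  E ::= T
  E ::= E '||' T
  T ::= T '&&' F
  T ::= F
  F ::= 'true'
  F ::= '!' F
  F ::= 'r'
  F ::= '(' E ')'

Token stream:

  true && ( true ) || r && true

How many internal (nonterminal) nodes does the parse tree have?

13

[E [E [T [T [F true]] && [F ( [E [T [F true]]] )]]] || [T [T [F r]] && [F true]]]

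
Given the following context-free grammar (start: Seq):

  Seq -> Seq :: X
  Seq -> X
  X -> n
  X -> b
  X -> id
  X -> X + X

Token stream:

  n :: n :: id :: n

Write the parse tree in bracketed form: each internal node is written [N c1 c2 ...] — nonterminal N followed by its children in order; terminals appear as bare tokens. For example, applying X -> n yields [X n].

[Seq [Seq [Seq [Seq [X n]] :: [X n]] :: [X id]] :: [X n]]

Seq
Seq :: X
Seq :: X :: X
Seq :: X :: X :: X
X :: X :: X :: X
n :: X :: X :: X
n :: n :: X :: X
n :: n :: id :: X
n :: n :: id :: n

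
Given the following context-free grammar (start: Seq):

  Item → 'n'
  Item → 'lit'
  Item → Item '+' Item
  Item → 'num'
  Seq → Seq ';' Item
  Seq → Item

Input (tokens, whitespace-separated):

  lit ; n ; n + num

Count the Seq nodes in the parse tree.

3

[Seq [Seq [Seq [Item lit]] ; [Item n]] ; [Item [Item n] + [Item num]]]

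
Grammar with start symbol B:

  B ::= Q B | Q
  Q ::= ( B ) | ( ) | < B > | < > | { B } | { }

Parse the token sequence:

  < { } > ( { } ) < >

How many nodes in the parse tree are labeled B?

5

[B [Q < [B [Q { }]] >] [B [Q ( [B [Q { }]] )] [B [Q < >]]]]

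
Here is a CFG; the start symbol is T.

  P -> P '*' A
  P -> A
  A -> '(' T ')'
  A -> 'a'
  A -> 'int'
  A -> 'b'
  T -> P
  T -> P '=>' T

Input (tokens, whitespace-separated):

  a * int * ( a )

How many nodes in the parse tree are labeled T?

2

[T [P [P [P [A a]] * [A int]] * [A ( [T [P [A a]]] )]]]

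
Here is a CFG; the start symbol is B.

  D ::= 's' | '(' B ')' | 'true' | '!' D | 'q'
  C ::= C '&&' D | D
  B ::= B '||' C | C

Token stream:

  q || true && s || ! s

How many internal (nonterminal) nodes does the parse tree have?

12

[B [B [B [C [D q]]] || [C [C [D true]] && [D s]]] || [C [D ! [D s]]]]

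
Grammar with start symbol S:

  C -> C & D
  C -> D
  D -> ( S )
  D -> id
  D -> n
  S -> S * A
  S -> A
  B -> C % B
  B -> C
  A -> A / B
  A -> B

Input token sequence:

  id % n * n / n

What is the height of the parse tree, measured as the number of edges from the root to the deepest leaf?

[S [S [A [B [C [D id]] % [B [C [D n]]]]]] * [A [A [B [C [D n]]]] / [B [C [D n]]]]]

7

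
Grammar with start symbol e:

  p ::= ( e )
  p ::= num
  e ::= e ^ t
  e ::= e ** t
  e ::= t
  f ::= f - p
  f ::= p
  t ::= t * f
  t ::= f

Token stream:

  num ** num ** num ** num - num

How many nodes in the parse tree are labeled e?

4

[e [e [e [e [t [f [p num]]]] ** [t [f [p num]]]] ** [t [f [p num]]]] ** [t [f [f [p num]] - [p num]]]]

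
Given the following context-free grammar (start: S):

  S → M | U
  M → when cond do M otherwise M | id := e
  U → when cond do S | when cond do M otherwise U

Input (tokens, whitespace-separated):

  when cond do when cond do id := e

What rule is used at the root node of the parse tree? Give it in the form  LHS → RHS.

[S [U when cond do [S [U when cond do [S [M id := e]]]]]]

S → U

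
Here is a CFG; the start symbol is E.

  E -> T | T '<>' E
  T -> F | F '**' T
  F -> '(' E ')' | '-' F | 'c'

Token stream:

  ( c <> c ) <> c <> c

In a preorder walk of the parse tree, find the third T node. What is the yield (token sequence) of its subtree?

c

[E [T [F ( [E [T [F c]] <> [E [T [F c]]]] )]] <> [E [T [F c]] <> [E [T [F c]]]]]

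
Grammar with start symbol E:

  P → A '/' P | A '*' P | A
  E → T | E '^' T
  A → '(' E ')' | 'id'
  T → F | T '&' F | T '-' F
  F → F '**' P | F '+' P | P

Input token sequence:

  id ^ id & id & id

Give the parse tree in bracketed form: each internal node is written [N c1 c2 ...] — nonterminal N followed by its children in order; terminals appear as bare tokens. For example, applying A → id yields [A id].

E
E ^ T
T ^ T
F ^ T
P ^ T
A ^ T
id ^ T
id ^ T & F
id ^ T & F & F
id ^ F & F & F
id ^ P & F & F
id ^ A & F & F
id ^ id & F & F
id ^ id & P & F
id ^ id & A & F
id ^ id & id & F
id ^ id & id & P
id ^ id & id & A
id ^ id & id & id

[E [E [T [F [P [A id]]]]] ^ [T [T [T [F [P [A id]]]] & [F [P [A id]]]] & [F [P [A id]]]]]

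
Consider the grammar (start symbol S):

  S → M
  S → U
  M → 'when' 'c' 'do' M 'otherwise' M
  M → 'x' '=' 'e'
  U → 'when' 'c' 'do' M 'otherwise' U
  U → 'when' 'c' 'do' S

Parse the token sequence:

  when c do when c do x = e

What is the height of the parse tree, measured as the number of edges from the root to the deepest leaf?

[S [U when c do [S [U when c do [S [M x = e]]]]]]

6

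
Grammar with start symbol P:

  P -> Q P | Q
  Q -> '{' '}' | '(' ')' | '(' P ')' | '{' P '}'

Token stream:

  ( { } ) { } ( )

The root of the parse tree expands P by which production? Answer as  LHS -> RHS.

[P [Q ( [P [Q { }]] )] [P [Q { }] [P [Q ( )]]]]

P -> Q P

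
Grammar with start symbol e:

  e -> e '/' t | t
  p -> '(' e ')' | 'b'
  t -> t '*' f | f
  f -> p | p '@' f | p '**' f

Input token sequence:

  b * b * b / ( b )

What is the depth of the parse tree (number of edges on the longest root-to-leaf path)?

8

[e [e [t [t [t [f [p b]]] * [f [p b]]] * [f [p b]]]] / [t [f [p ( [e [t [f [p b]]]] )]]]]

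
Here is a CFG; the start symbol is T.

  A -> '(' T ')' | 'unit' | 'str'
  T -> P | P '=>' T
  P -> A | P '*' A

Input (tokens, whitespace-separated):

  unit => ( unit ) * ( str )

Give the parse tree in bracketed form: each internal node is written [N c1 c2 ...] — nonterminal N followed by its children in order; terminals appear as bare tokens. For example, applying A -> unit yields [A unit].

T
P => T
A => T
unit => T
unit => P
unit => P * A
unit => A * A
unit => ( T ) * A
unit => ( P ) * A
unit => ( A ) * A
unit => ( unit ) * A
unit => ( unit ) * ( T )
unit => ( unit ) * ( P )
unit => ( unit ) * ( A )
unit => ( unit ) * ( str )

[T [P [A unit]] => [T [P [P [A ( [T [P [A unit]]] )]] * [A ( [T [P [A str]]] )]]]]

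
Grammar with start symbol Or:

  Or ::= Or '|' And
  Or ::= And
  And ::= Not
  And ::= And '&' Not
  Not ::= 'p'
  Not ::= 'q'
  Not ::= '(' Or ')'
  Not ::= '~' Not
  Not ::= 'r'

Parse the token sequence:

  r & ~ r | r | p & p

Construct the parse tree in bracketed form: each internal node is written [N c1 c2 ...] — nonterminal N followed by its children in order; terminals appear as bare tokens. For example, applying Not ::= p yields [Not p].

Or
Or | And
Or | And | And
And | And | And
And & Not | And | And
Not & Not | And | And
r & Not | And | And
r & ~ Not | And | And
r & ~ r | And | And
r & ~ r | Not | And
r & ~ r | r | And
r & ~ r | r | And & Not
r & ~ r | r | Not & Not
r & ~ r | r | p & Not
r & ~ r | r | p & p

[Or [Or [Or [And [And [Not r]] & [Not ~ [Not r]]]] | [And [Not r]]] | [And [And [Not p]] & [Not p]]]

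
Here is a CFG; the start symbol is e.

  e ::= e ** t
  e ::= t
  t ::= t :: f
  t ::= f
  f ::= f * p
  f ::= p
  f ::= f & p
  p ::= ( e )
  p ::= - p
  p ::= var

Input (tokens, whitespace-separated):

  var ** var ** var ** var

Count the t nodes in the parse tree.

[e [e [e [e [t [f [p var]]]] ** [t [f [p var]]]] ** [t [f [p var]]]] ** [t [f [p var]]]]

4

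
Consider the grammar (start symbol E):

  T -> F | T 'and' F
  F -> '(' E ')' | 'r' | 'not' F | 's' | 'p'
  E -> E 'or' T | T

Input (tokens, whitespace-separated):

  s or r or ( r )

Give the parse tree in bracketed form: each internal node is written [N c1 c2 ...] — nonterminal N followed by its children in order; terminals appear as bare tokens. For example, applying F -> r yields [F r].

[E [E [E [T [F s]]] or [T [F r]]] or [T [F ( [E [T [F r]]] )]]]

E
E or T
E or T or T
T or T or T
F or T or T
s or T or T
s or F or T
s or r or T
s or r or F
s or r or ( E )
s or r or ( T )
s or r or ( F )
s or r or ( r )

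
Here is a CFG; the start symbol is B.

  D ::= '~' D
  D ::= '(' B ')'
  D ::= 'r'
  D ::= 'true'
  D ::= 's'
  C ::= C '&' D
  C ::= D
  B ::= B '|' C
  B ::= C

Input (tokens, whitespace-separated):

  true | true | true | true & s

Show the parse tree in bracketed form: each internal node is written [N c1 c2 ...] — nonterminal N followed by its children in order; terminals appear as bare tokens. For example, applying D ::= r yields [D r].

[B [B [B [B [C [D true]]] | [C [D true]]] | [C [D true]]] | [C [C [D true]] & [D s]]]

B
B | C
B | C | C
B | C | C | C
C | C | C | C
D | C | C | C
true | C | C | C
true | D | C | C
true | true | C | C
true | true | D | C
true | true | true | C
true | true | true | C & D
true | true | true | D & D
true | true | true | true & D
true | true | true | true & s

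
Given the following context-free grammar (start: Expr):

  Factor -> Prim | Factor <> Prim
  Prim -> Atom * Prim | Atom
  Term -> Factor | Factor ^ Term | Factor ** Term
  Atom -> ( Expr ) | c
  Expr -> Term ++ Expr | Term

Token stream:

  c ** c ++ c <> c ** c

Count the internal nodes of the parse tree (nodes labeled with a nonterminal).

[Expr [Term [Factor [Prim [Atom c]]] ** [Term [Factor [Prim [Atom c]]]]] ++ [Expr [Term [Factor [Factor [Prim [Atom c]]] <> [Prim [Atom c]]] ** [Term [Factor [Prim [Atom c]]]]]]]

21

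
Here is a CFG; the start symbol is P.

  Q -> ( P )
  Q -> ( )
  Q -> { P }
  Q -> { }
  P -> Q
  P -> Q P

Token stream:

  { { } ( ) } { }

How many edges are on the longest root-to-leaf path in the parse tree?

5

[P [Q { [P [Q { }] [P [Q ( )]]] }] [P [Q { }]]]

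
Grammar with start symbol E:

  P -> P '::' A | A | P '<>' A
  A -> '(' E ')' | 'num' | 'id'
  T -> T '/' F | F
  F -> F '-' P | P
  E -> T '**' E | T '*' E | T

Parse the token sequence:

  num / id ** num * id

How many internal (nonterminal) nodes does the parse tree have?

[E [T [T [F [P [A num]]]] / [F [P [A id]]]] ** [E [T [F [P [A num]]]] * [E [T [F [P [A id]]]]]]]

19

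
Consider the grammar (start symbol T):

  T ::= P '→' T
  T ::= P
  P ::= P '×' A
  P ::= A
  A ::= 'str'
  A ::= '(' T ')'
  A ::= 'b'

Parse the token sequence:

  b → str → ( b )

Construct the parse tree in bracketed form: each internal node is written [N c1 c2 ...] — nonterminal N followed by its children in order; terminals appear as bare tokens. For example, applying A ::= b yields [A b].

[T [P [A b]] → [T [P [A str]] → [T [P [A ( [T [P [A b]]] )]]]]]

T
P → T
A → T
b → T
b → P → T
b → A → T
b → str → T
b → str → P
b → str → A
b → str → ( T )
b → str → ( P )
b → str → ( A )
b → str → ( b )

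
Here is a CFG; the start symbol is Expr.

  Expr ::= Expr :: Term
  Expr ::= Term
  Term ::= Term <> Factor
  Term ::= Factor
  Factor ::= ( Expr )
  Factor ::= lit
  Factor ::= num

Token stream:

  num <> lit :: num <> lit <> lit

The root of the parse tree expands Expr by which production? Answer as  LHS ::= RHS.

Expr ::= Expr :: Term

[Expr [Expr [Term [Term [Factor num]] <> [Factor lit]]] :: [Term [Term [Term [Factor num]] <> [Factor lit]] <> [Factor lit]]]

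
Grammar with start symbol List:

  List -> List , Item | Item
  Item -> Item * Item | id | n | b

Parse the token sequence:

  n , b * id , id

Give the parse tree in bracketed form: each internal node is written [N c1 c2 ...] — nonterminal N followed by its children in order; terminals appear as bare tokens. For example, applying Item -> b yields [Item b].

List
List , Item
List , Item , Item
Item , Item , Item
n , Item , Item
n , Item * Item , Item
n , b * Item , Item
n , b * id , Item
n , b * id , id

[List [List [List [Item n]] , [Item [Item b] * [Item id]]] , [Item id]]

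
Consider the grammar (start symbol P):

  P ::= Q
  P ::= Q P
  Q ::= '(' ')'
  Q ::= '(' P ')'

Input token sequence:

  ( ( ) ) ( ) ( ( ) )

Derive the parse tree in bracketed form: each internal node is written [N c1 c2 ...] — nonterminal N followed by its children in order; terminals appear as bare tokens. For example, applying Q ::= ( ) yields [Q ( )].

P
Q P
( P ) P
( Q ) P
( ( ) ) P
( ( ) ) Q P
( ( ) ) ( ) P
( ( ) ) ( ) Q
( ( ) ) ( ) ( P )
( ( ) ) ( ) ( Q )
( ( ) ) ( ) ( ( ) )

[P [Q ( [P [Q ( )]] )] [P [Q ( )] [P [Q ( [P [Q ( )]] )]]]]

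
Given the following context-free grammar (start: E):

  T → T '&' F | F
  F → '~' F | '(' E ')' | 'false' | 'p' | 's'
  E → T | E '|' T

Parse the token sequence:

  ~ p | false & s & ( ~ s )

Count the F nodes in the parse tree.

7

[E [E [T [F ~ [F p]]]] | [T [T [T [F false]] & [F s]] & [F ( [E [T [F ~ [F s]]]] )]]]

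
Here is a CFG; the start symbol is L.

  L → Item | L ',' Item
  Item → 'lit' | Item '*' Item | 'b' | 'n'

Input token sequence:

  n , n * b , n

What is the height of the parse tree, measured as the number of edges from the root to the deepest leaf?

4

[L [L [L [Item n]] , [Item [Item n] * [Item b]]] , [Item n]]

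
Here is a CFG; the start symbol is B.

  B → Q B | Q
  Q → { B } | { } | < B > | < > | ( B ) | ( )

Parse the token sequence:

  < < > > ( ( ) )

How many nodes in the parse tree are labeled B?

[B [Q < [B [Q < >]] >] [B [Q ( [B [Q ( )]] )]]]

4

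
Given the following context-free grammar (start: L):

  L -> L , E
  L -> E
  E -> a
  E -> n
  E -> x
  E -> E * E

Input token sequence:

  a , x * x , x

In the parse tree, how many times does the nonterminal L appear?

[L [L [L [E a]] , [E [E x] * [E x]]] , [E x]]

3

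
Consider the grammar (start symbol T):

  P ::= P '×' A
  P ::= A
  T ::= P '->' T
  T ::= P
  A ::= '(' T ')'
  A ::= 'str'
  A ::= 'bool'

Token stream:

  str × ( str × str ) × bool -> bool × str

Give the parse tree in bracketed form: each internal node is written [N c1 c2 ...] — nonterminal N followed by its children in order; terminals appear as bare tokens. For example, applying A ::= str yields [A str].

T
P -> T
P × A -> T
P × A × A -> T
A × A × A -> T
str × A × A -> T
str × ( T ) × A -> T
str × ( P ) × A -> T
str × ( P × A ) × A -> T
str × ( A × A ) × A -> T
str × ( str × A ) × A -> T
str × ( str × str ) × A -> T
str × ( str × str ) × bool -> T
str × ( str × str ) × bool -> P
str × ( str × str ) × bool -> P × A
str × ( str × str ) × bool -> A × A
str × ( str × str ) × bool -> bool × A
str × ( str × str ) × bool -> bool × str

[T [P [P [P [A str]] × [A ( [T [P [P [A str]] × [A str]]] )]] × [A bool]] -> [T [P [P [A bool]] × [A str]]]]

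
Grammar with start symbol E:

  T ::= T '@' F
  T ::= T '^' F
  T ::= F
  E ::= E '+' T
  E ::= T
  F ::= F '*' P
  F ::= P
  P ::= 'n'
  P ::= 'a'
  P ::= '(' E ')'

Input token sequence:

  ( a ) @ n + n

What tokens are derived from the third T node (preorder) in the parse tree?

a

[E [E [T [T [F [P ( [E [T [F [P a]]]] )]]] @ [F [P n]]]] + [T [F [P n]]]]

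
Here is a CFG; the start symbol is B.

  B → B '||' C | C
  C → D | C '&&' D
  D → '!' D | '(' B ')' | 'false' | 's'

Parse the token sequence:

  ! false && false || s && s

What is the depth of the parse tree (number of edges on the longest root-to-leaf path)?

6

[B [B [C [C [D ! [D false]]] && [D false]]] || [C [C [D s]] && [D s]]]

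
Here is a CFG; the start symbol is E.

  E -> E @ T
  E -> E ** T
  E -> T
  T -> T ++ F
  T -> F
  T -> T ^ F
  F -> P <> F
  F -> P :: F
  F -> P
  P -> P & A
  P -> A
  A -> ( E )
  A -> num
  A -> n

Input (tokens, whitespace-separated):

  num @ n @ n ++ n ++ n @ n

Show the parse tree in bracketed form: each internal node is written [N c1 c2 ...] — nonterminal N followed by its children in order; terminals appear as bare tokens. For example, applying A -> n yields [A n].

[E [E [E [E [T [F [P [A num]]]]] @ [T [F [P [A n]]]]] @ [T [T [T [F [P [A n]]]] ++ [F [P [A n]]]] ++ [F [P [A n]]]]] @ [T [F [P [A n]]]]]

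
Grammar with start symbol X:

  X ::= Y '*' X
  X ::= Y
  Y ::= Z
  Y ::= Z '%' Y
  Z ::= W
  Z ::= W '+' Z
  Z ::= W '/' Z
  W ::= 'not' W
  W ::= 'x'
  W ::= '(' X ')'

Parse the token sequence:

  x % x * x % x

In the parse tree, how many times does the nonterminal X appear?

2

[X [Y [Z [W x]] % [Y [Z [W x]]]] * [X [Y [Z [W x]] % [Y [Z [W x]]]]]]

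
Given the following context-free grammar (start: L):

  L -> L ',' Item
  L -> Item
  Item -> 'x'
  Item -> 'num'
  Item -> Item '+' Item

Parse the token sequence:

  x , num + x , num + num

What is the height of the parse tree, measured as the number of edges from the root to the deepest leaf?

4

[L [L [L [Item x]] , [Item [Item num] + [Item x]]] , [Item [Item num] + [Item num]]]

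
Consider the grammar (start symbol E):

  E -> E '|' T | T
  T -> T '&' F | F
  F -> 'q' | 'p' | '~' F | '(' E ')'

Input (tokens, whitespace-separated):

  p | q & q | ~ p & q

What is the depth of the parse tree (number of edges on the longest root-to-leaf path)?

5

[E [E [E [T [F p]]] | [T [T [F q]] & [F q]]] | [T [T [F ~ [F p]]] & [F q]]]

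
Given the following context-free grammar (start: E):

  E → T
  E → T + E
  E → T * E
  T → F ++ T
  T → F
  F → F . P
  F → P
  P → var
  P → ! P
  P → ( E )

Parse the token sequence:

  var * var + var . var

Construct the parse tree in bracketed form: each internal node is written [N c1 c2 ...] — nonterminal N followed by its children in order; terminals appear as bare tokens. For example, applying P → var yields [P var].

E
T * E
F * E
P * E
var * E
var * T + E
var * F + E
var * P + E
var * var + E
var * var + T
var * var + F
var * var + F . P
var * var + P . P
var * var + var . P
var * var + var . var

[E [T [F [P var]]] * [E [T [F [P var]]] + [E [T [F [F [P var]] . [P var]]]]]]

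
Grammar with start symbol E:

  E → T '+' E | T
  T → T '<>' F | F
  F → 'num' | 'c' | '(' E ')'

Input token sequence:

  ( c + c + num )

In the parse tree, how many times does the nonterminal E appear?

[E [T [F ( [E [T [F c]] + [E [T [F c]] + [E [T [F num]]]]] )]]]

4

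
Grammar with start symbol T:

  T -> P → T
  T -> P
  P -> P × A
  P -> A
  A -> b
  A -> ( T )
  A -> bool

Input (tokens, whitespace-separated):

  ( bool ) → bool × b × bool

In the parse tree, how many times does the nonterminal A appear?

5

[T [P [A ( [T [P [A bool]]] )]] → [T [P [P [P [A bool]] × [A b]] × [A bool]]]]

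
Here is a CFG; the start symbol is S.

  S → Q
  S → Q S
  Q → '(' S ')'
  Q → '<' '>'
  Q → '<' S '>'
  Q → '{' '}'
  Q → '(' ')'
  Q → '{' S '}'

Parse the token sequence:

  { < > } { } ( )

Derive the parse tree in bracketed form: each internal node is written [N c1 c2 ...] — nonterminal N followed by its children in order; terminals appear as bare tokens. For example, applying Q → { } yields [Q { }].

S
Q S
{ S } S
{ Q } S
{ < > } S
{ < > } Q S
{ < > } { } S
{ < > } { } Q
{ < > } { } ( )

[S [Q { [S [Q < >]] }] [S [Q { }] [S [Q ( )]]]]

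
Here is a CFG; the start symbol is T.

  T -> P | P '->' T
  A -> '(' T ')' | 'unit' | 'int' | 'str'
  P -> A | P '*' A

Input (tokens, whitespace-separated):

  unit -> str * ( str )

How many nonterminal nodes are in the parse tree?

11

[T [P [A unit]] -> [T [P [P [A str]] * [A ( [T [P [A str]]] )]]]]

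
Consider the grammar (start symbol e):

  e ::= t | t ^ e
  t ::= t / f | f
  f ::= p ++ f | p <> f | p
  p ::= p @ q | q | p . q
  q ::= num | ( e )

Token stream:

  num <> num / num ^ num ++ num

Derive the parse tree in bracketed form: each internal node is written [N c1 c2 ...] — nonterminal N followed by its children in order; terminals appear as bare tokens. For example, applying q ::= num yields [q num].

[e [t [t [f [p [q num]] <> [f [p [q num]]]]] / [f [p [q num]]]] ^ [e [t [f [p [q num]] ++ [f [p [q num]]]]]]]

e
t ^ e
t / f ^ e
f / f ^ e
p <> f / f ^ e
q <> f / f ^ e
num <> f / f ^ e
num <> p / f ^ e
num <> q / f ^ e
num <> num / f ^ e
num <> num / p ^ e
num <> num / q ^ e
num <> num / num ^ e
num <> num / num ^ t
num <> num / num ^ f
num <> num / num ^ p ++ f
num <> num / num ^ q ++ f
num <> num / num ^ num ++ f
num <> num / num ^ num ++ p
num <> num / num ^ num ++ q
num <> num / num ^ num ++ num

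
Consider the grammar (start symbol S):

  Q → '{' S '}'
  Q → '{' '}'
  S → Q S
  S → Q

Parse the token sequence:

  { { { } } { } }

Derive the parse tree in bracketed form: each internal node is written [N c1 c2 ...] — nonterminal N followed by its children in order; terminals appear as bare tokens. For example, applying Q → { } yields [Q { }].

[S [Q { [S [Q { [S [Q { }]] }] [S [Q { }]]] }]]

S
Q
{ S }
{ Q S }
{ { S } S }
{ { Q } S }
{ { { } } S }
{ { { } } Q }
{ { { } } { } }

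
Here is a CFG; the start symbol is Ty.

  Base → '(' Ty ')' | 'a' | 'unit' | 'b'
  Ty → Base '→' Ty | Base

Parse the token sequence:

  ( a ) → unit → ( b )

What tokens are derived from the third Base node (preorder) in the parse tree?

unit

[Ty [Base ( [Ty [Base a]] )] → [Ty [Base unit] → [Ty [Base ( [Ty [Base b]] )]]]]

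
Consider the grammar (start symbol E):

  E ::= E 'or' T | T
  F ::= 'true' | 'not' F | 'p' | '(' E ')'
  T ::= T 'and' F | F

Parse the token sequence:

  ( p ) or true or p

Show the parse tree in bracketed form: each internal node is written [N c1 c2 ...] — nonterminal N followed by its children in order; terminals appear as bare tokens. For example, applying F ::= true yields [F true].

[E [E [E [T [F ( [E [T [F p]]] )]]] or [T [F true]]] or [T [F p]]]

E
E or T
E or T or T
T or T or T
F or T or T
( E ) or T or T
( T ) or T or T
( F ) or T or T
( p ) or T or T
( p ) or F or T
( p ) or true or T
( p ) or true or F
( p ) or true or p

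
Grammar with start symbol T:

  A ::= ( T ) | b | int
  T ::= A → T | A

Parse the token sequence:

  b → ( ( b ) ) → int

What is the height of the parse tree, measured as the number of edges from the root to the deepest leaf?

7

[T [A b] → [T [A ( [T [A ( [T [A b]] )]] )] → [T [A int]]]]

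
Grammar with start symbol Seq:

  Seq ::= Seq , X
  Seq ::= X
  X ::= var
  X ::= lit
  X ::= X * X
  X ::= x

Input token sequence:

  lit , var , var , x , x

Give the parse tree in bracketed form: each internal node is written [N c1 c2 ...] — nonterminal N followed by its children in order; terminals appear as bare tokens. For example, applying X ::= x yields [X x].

Seq
Seq , X
Seq , X , X
Seq , X , X , X
Seq , X , X , X , X
X , X , X , X , X
lit , X , X , X , X
lit , var , X , X , X
lit , var , var , X , X
lit , var , var , x , X
lit , var , var , x , x

[Seq [Seq [Seq [Seq [Seq [X lit]] , [X var]] , [X var]] , [X x]] , [X x]]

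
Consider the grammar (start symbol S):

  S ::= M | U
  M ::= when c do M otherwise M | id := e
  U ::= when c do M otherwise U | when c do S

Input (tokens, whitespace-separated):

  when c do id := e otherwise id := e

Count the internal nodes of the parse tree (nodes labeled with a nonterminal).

4

[S [M when c do [M id := e] otherwise [M id := e]]]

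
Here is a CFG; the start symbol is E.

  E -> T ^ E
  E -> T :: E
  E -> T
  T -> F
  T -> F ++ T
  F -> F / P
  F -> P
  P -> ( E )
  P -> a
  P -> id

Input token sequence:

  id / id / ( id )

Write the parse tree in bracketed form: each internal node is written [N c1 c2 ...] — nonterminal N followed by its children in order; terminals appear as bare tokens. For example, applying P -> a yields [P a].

E
T
F
F / P
F / P / P
P / P / P
id / P / P
id / id / P
id / id / ( E )
id / id / ( T )
id / id / ( F )
id / id / ( P )
id / id / ( id )

[E [T [F [F [F [P id]] / [P id]] / [P ( [E [T [F [P id]]]] )]]]]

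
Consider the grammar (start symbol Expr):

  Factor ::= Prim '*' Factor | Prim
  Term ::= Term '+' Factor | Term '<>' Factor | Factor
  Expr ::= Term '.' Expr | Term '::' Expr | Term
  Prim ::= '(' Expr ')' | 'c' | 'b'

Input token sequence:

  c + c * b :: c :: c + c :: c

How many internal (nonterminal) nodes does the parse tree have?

24

[Expr [Term [Term [Factor [Prim c]]] + [Factor [Prim c] * [Factor [Prim b]]]] :: [Expr [Term [Factor [Prim c]]] :: [Expr [Term [Term [Factor [Prim c]]] + [Factor [Prim c]]] :: [Expr [Term [Factor [Prim c]]]]]]]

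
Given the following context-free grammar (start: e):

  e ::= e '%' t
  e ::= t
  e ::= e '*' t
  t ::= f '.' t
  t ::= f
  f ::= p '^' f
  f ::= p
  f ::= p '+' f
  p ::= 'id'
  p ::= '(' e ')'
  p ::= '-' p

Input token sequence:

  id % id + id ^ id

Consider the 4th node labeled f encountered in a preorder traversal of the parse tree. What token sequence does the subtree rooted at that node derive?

[e [e [t [f [p id]]]] % [t [f [p id] + [f [p id] ^ [f [p id]]]]]]

id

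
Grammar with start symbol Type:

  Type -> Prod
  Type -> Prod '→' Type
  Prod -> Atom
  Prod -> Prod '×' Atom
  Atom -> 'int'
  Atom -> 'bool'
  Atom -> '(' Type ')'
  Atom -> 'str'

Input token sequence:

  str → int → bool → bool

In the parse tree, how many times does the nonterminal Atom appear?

[Type [Prod [Atom str]] → [Type [Prod [Atom int]] → [Type [Prod [Atom bool]] → [Type [Prod [Atom bool]]]]]]

4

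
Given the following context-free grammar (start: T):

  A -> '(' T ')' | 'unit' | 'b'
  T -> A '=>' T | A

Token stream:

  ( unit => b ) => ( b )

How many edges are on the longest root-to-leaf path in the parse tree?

[T [A ( [T [A unit] => [T [A b]]] )] => [T [A ( [T [A b]] )]]]

5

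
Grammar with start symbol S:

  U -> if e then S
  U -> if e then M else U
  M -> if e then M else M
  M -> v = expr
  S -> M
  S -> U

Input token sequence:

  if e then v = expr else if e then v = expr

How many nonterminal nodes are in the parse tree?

[S [U if e then [M v = expr] else [U if e then [S [M v = expr]]]]]

6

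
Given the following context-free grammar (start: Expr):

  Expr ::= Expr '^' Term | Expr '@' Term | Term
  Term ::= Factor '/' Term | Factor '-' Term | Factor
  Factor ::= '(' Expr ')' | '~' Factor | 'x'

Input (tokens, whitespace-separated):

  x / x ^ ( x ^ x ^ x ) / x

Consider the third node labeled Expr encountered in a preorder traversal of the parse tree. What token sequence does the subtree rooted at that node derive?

[Expr [Expr [Term [Factor x] / [Term [Factor x]]]] ^ [Term [Factor ( [Expr [Expr [Expr [Term [Factor x]]] ^ [Term [Factor x]]] ^ [Term [Factor x]]] )] / [Term [Factor x]]]]

x ^ x ^ x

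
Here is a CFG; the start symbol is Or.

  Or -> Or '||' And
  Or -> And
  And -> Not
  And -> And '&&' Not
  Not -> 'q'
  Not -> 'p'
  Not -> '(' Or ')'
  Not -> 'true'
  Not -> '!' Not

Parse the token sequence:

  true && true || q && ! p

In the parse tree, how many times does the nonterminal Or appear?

2

[Or [Or [And [And [Not true]] && [Not true]]] || [And [And [Not q]] && [Not ! [Not p]]]]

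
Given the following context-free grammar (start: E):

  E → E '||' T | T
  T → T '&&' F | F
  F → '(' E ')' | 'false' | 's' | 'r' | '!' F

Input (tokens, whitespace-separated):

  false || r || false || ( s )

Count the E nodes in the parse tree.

5

[E [E [E [E [T [F false]]] || [T [F r]]] || [T [F false]]] || [T [F ( [E [T [F s]]] )]]]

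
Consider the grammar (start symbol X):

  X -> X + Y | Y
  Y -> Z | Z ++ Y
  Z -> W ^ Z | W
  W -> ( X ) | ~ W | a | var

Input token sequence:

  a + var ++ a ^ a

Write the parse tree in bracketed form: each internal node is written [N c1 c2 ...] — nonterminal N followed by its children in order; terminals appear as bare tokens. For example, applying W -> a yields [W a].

X
X + Y
Y + Y
Z + Y
W + Y
a + Y
a + Z ++ Y
a + W ++ Y
a + var ++ Y
a + var ++ Z
a + var ++ W ^ Z
a + var ++ a ^ Z
a + var ++ a ^ W
a + var ++ a ^ a

[X [X [Y [Z [W a]]]] + [Y [Z [W var]] ++ [Y [Z [W a] ^ [Z [W a]]]]]]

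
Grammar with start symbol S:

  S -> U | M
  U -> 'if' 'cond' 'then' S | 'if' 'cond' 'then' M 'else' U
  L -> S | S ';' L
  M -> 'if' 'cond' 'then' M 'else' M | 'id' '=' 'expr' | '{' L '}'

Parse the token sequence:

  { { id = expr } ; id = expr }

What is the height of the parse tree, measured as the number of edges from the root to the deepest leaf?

[S [M { [L [S [M { [L [S [M id = expr]]] }]] ; [L [S [M id = expr]]]] }]]

8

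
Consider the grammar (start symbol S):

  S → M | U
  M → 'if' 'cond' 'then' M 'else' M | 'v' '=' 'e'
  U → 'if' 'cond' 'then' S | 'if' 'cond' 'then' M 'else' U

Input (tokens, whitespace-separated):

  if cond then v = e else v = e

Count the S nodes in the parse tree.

[S [M if cond then [M v = e] else [M v = e]]]

1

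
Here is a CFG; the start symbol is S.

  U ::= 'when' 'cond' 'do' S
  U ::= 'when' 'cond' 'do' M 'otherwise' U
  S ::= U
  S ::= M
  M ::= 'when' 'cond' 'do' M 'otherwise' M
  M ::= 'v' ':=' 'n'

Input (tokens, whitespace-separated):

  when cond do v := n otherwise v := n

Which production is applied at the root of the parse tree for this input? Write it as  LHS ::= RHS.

[S [M when cond do [M v := n] otherwise [M v := n]]]

S ::= M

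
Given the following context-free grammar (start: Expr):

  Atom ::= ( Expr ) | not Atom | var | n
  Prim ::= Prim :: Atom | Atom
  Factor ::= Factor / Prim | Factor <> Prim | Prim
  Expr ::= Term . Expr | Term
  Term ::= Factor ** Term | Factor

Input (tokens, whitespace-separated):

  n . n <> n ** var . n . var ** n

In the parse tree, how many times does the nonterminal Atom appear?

7

[Expr [Term [Factor [Prim [Atom n]]]] . [Expr [Term [Factor [Factor [Prim [Atom n]]] <> [Prim [Atom n]]] ** [Term [Factor [Prim [Atom var]]]]] . [Expr [Term [Factor [Prim [Atom n]]]] . [Expr [Term [Factor [Prim [Atom var]]] ** [Term [Factor [Prim [Atom n]]]]]]]]]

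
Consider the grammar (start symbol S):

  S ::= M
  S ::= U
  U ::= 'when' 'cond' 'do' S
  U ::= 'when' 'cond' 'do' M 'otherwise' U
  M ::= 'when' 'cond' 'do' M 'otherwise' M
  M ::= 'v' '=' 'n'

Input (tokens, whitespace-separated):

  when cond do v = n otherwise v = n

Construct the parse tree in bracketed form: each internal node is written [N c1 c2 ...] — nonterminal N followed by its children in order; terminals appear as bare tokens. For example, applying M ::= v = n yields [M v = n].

S
M
when cond do M otherwise M
when cond do v = n otherwise M
when cond do v = n otherwise v = n

[S [M when cond do [M v = n] otherwise [M v = n]]]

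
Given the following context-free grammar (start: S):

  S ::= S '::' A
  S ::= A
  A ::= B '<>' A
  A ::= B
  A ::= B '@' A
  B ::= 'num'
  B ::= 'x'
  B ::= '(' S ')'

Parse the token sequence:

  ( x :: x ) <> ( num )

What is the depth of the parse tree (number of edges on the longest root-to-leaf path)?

7

[S [A [B ( [S [S [A [B x]]] :: [A [B x]]] )] <> [A [B ( [S [A [B num]]] )]]]]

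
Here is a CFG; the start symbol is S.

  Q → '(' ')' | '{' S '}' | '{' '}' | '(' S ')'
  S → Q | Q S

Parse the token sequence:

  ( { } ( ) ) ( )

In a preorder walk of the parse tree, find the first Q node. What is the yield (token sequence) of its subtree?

( { } ( ) )

[S [Q ( [S [Q { }] [S [Q ( )]]] )] [S [Q ( )]]]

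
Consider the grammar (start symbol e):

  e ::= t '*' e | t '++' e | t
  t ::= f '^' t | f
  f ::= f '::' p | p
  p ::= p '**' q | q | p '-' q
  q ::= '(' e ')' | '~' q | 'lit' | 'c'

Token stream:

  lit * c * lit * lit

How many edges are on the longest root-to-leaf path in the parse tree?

[e [t [f [p [q lit]]]] * [e [t [f [p [q c]]]] * [e [t [f [p [q lit]]]] * [e [t [f [p [q lit]]]]]]]]

8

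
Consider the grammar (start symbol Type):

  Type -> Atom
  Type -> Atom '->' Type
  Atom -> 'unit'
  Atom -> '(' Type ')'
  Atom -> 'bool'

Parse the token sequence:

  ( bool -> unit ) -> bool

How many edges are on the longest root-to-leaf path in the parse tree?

5

[Type [Atom ( [Type [Atom bool] -> [Type [Atom unit]]] )] -> [Type [Atom bool]]]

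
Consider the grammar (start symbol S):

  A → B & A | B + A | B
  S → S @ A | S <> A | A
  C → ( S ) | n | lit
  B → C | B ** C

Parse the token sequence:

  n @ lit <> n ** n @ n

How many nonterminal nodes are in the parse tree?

[S [S [S [S [A [B [C n]]]] @ [A [B [C lit]]]] <> [A [B [B [C n]] ** [C n]]]] @ [A [B [C n]]]]

18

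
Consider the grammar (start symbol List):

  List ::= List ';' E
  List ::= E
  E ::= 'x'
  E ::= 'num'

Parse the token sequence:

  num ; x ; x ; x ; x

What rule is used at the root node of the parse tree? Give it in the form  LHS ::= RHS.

List ::= List ';' E

[List [List [List [List [List [E num]] ; [E x]] ; [E x]] ; [E x]] ; [E x]]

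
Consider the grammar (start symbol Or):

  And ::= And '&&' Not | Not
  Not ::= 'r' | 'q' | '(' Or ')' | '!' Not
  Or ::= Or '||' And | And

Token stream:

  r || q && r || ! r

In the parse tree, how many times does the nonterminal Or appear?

3

[Or [Or [Or [And [Not r]]] || [And [And [Not q]] && [Not r]]] || [And [Not ! [Not r]]]]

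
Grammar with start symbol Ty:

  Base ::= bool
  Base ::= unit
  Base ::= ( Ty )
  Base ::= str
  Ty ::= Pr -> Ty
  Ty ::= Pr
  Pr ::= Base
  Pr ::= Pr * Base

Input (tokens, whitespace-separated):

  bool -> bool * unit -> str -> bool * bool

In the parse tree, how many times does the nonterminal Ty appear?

4

[Ty [Pr [Base bool]] -> [Ty [Pr [Pr [Base bool]] * [Base unit]] -> [Ty [Pr [Base str]] -> [Ty [Pr [Pr [Base bool]] * [Base bool]]]]]]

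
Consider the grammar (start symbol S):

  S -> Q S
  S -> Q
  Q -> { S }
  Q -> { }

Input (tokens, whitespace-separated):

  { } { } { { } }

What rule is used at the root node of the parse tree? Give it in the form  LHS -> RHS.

S -> Q S

[S [Q { }] [S [Q { }] [S [Q { [S [Q { }]] }]]]]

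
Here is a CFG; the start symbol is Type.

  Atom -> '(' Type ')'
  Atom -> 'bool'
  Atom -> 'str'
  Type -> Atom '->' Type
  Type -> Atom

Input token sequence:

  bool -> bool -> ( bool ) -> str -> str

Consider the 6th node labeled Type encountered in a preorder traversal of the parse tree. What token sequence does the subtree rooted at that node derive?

str

[Type [Atom bool] -> [Type [Atom bool] -> [Type [Atom ( [Type [Atom bool]] )] -> [Type [Atom str] -> [Type [Atom str]]]]]]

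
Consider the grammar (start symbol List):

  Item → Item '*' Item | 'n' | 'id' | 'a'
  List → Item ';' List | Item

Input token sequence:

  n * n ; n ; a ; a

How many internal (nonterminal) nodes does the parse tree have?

[List [Item [Item n] * [Item n]] ; [List [Item n] ; [List [Item a] ; [List [Item a]]]]]

10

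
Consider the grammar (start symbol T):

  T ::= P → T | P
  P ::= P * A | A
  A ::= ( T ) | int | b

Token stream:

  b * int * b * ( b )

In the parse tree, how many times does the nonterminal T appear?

2

[T [P [P [P [P [A b]] * [A int]] * [A b]] * [A ( [T [P [A b]]] )]]]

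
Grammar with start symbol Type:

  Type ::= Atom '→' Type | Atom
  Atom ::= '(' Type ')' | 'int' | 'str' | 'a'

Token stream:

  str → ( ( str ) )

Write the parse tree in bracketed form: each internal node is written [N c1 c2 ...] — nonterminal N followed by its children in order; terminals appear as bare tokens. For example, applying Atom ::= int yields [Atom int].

Type
Atom → Type
str → Type
str → Atom
str → ( Type )
str → ( Atom )
str → ( ( Type ) )
str → ( ( Atom ) )
str → ( ( str ) )

[Type [Atom str] → [Type [Atom ( [Type [Atom ( [Type [Atom str]] )]] )]]]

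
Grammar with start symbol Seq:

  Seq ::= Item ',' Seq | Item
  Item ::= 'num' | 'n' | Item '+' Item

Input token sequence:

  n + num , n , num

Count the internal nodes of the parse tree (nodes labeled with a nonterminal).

[Seq [Item [Item n] + [Item num]] , [Seq [Item n] , [Seq [Item num]]]]

8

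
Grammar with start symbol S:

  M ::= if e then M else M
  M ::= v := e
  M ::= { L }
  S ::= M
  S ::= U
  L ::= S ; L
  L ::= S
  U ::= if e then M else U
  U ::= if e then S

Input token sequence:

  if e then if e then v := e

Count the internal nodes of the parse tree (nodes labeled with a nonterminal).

[S [U if e then [S [U if e then [S [M v := e]]]]]]

6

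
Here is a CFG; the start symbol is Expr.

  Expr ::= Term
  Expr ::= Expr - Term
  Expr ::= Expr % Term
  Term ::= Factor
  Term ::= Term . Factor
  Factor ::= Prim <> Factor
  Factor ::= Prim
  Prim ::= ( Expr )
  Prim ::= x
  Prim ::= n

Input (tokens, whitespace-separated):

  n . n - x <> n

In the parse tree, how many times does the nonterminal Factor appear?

[Expr [Expr [Term [Term [Factor [Prim n]]] . [Factor [Prim n]]]] - [Term [Factor [Prim x] <> [Factor [Prim n]]]]]

4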